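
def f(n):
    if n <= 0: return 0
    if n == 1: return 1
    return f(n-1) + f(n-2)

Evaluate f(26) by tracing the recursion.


Computing f(26) bottom-up:
f(0) = 0
f(1) = 1
f(2) = f(1) + f(0) = 1 + 0 = 1
f(3) = f(2) + f(1) = 1 + 1 = 2
f(4) = f(3) + f(2) = 2 + 1 = 3
f(5) = f(4) + f(3) = 3 + 2 = 5
f(6) = f(5) + f(4) = 5 + 3 = 8
f(7) = f(6) + f(5) = 8 + 5 = 13
f(8) = f(7) + f(6) = 13 + 8 = 21
f(9) = f(8) + f(7) = 21 + 13 = 34
f(10) = f(9) + f(8) = 34 + 21 = 55
f(11) = f(10) + f(9) = 55 + 34 = 89
f(12) = f(11) + f(10) = 89 + 55 = 144
f(13) = f(12) + f(11) = 144 + 89 = 233
f(14) = f(13) + f(12) = 233 + 144 = 377
f(15) = f(14) + f(13) = 377 + 233 = 610
f(16) = f(15) + f(14) = 610 + 377 = 987
f(17) = f(16) + f(15) = 987 + 610 = 1597
f(18) = f(17) + f(16) = 1597 + 987 = 2584
f(19) = f(18) + f(17) = 2584 + 1597 = 4181
f(20) = f(19) + f(18) = 4181 + 2584 = 6765
f(21) = f(20) + f(19) = 6765 + 4181 = 10946
f(22) = f(21) + f(20) = 10946 + 6765 = 17711
f(23) = f(22) + f(21) = 17711 + 10946 = 28657
f(24) = f(23) + f(22) = 28657 + 17711 = 46368
f(25) = f(24) + f(23) = 46368 + 28657 = 75025
f(26) = f(25) + f(24) = 75025 + 46368 = 121393

121393


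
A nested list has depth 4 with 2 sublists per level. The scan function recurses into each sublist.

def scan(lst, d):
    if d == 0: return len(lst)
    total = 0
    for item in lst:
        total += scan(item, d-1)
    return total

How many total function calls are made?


At depth 0 (root): 1 call
At depth 1: each of 1 parents calls scan on 2 children = 2 calls
At depth 2: each of 2 parents calls scan on 2 children = 4 calls
At depth 3: each of 4 parents calls scan on 2 children = 8 calls
At depth 4: each of 8 parents calls scan on 2 children = 16 calls
Total: 1 + 2 + 4 + 8 + 16 = 31

31


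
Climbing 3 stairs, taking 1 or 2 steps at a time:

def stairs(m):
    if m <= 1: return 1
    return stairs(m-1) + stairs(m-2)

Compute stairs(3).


Building up from base cases:
stairs(0) = 1
stairs(1) = 1
stairs(2) = stairs(1) + stairs(0) = 1 + 1 = 2
stairs(3) = stairs(2) + stairs(1) = 2 + 1 = 3

3


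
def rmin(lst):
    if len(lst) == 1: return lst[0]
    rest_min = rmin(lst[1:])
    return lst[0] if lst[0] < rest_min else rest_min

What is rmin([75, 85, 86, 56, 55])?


rmin([75, 85, 86, 56, 55]): compare 75 with rmin([85, 86, 56, 55])
rmin([85, 86, 56, 55]): compare 85 with rmin([86, 56, 55])
rmin([86, 56, 55]): compare 86 with rmin([56, 55])
rmin([56, 55]): compare 56 with rmin([55])
rmin([55]) = 55  (base case)
Compare 56 with 55 -> 55
Compare 86 with 55 -> 55
Compare 85 with 55 -> 55
Compare 75 with 55 -> 55

55


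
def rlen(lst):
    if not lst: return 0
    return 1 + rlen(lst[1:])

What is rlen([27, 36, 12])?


rlen([27, 36, 12]) = 1 + rlen([36, 12])
rlen([36, 12]) = 1 + rlen([12])
rlen([12]) = 1 + rlen([])
rlen([]) = 0  (base case)
Unwinding: 1 + 1 + 1 + 0 = 3

3


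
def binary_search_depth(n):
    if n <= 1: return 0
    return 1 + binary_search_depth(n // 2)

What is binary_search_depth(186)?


186 / 2 = 93
93 / 2 = 46
46 / 2 = 23
23 / 2 = 11
11 / 2 = 5
5 / 2 = 2
2 / 2 = 1
Reached 1 after 7 halvings

7


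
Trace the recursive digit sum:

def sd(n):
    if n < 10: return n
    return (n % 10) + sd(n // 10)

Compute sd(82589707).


sd(82589707) = 7 + sd(8258970)
sd(8258970) = 0 + sd(825897)
sd(825897) = 7 + sd(82589)
sd(82589) = 9 + sd(8258)
sd(8258) = 8 + sd(825)
sd(825) = 5 + sd(82)
sd(82) = 2 + sd(8)
sd(8) = 8  (base case)
Total: 7 + 0 + 7 + 9 + 8 + 5 + 2 + 8 = 46

46


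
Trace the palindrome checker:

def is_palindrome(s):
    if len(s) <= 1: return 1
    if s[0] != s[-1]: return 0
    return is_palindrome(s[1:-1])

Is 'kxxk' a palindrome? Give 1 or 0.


is_palindrome('kxxk'): s[0]='k' == s[-1]='k' -> check is_palindrome('xx')
is_palindrome('xx'): s[0]='x' == s[-1]='x' -> check is_palindrome('')
is_palindrome(''): len <= 1 -> return 1  (base case)
Result: 1 (palindrome)

1


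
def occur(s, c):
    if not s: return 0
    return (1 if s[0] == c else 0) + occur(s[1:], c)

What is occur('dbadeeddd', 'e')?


s[0]='d' != 'e' -> 0
s[0]='b' != 'e' -> 0
s[0]='a' != 'e' -> 0
s[0]='d' != 'e' -> 0
s[0]='e' == 'e' -> 1
s[0]='e' == 'e' -> 1
s[0]='d' != 'e' -> 0
s[0]='d' != 'e' -> 0
s[0]='d' != 'e' -> 0
Sum: 0 + 0 + 0 + 0 + 1 + 1 + 0 + 0 + 0 = 2

2


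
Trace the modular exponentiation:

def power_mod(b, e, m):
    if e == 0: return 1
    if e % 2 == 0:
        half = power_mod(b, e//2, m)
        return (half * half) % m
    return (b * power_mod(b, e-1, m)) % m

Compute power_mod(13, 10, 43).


power_mod(13, 10, 43): e is even, compute power_mod(13, 5, 43)
  power_mod(13, 5, 43): e is odd, compute power_mod(13, 4, 43)
    power_mod(13, 4, 43): e is even, compute power_mod(13, 2, 43)
      power_mod(13, 2, 43): e is even, compute power_mod(13, 1, 43)
        power_mod(13, 1, 43): e is odd, compute power_mod(13, 0, 43)
          power_mod(13, 0, 43) = 1
        (13 * 1) % 43 = 13
      half=13, (13*13) % 43 = 40
    half=40, (40*40) % 43 = 9
  (13 * 9) % 43 = 31
half=31, (31*31) % 43 = 15

15


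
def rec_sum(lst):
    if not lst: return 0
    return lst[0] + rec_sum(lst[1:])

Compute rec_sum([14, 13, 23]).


rec_sum([14, 13, 23]) = 14 + rec_sum([13, 23])
rec_sum([13, 23]) = 13 + rec_sum([23])
rec_sum([23]) = 23 + rec_sum([])
rec_sum([]) = 0  (base case)
Total: 14 + 13 + 23 + 0 = 50

50


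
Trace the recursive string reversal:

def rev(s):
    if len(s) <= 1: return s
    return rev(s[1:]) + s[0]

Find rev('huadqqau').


rev('huadqqau') = rev('uadqqau') + 'h'
rev('uadqqau') = rev('adqqau') + 'u'
rev('adqqau') = rev('dqqau') + 'a'
rev('dqqau') = rev('qqau') + 'd'
rev('qqau') = rev('qau') + 'q'
rev('qau') = rev('au') + 'q'
rev('au') = rev('u') + 'a'
rev('u') = 'u'  (base case)
Concatenating: 'u' + 'a' + 'q' + 'q' + 'd' + 'a' + 'u' + 'h' = 'uaqqdauh'

uaqqdauh


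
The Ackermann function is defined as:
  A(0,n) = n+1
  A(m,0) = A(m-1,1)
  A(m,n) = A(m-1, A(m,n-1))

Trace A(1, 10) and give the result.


A(1, 10) = A(0, A(1, 9))
  A(1, 9) = A(0, A(1, 8))
    A(1, 8) = A(0, A(1, 7))
      A(1, 7) = A(0, A(1, 6))
        A(1, 6) = A(0, A(1, 5))
          A(1, 5) = A(0, A(1, 4))
          A(1, 4) = A(0, A(1, 3))
          A(1, 3) = A(0, A(1, 2))
          A(1, 2) = A(0, A(1, 1))
          A(1, 1) = A(0, A(1, 0))
          A(1, 0) = A(0, 1)
          A(0, 1) = 2
            = A(0, 2)
          A(0, 2) = 3
            = A(0, 3)
          A(0, 3) = 4
            = A(0, 4)
          A(0, 4) = 5
            = A(0, 5)
          A(0, 5) = 6
            = A(0, 6)
          A(0, 6) = 7
          = A(0, 7)
          A(0, 7) = 8
        = A(0, 8)
... (trace truncated)
Result: A(1, 10) = 12

12


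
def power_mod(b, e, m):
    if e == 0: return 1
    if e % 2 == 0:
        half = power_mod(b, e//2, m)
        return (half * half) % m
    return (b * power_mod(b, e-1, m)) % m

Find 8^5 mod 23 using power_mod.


power_mod(8, 5, 23): e is odd, compute power_mod(8, 4, 23)
  power_mod(8, 4, 23): e is even, compute power_mod(8, 2, 23)
    power_mod(8, 2, 23): e is even, compute power_mod(8, 1, 23)
      power_mod(8, 1, 23): e is odd, compute power_mod(8, 0, 23)
        power_mod(8, 0, 23) = 1
      (8 * 1) % 23 = 8
    half=8, (8*8) % 23 = 18
  half=18, (18*18) % 23 = 2
(8 * 2) % 23 = 16

16


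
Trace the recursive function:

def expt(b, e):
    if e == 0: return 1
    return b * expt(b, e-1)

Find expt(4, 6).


expt(4, 6)
= 4 * expt(4, 5)
= 4 * 4 * expt(4, 4)
= 4 * 4 * 4 * expt(4, 3)
= 4 * 4 * 4 * 4 * expt(4, 2)
= 4 * 4 * 4 * 4 * 4 * expt(4, 1)
= 4 * 4 * 4 * 4 * 4 * 4 * expt(4, 0)
= 4 * 4 * 4 * 4 * 4 * 4 * 1
= 4096

4096


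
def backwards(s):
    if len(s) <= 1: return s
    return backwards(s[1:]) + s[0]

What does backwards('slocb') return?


backwards('slocb') = backwards('locb') + 's'
backwards('locb') = backwards('ocb') + 'l'
backwards('ocb') = backwards('cb') + 'o'
backwards('cb') = backwards('b') + 'c'
backwards('b') = 'b'  (base case)
Concatenating: 'b' + 'c' + 'o' + 'l' + 's' = 'bcols'

bcols


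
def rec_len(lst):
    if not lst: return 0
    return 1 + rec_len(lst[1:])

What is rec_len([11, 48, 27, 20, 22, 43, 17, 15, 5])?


rec_len([11, 48, 27, 20, 22, 43, 17, 15, 5]) = 1 + rec_len([48, 27, 20, 22, 43, 17, 15, 5])
rec_len([48, 27, 20, 22, 43, 17, 15, 5]) = 1 + rec_len([27, 20, 22, 43, 17, 15, 5])
rec_len([27, 20, 22, 43, 17, 15, 5]) = 1 + rec_len([20, 22, 43, 17, 15, 5])
rec_len([20, 22, 43, 17, 15, 5]) = 1 + rec_len([22, 43, 17, 15, 5])
rec_len([22, 43, 17, 15, 5]) = 1 + rec_len([43, 17, 15, 5])
rec_len([43, 17, 15, 5]) = 1 + rec_len([17, 15, 5])
rec_len([17, 15, 5]) = 1 + rec_len([15, 5])
rec_len([15, 5]) = 1 + rec_len([5])
rec_len([5]) = 1 + rec_len([])
rec_len([]) = 0  (base case)
Unwinding: 1 + 1 + 1 + 1 + 1 + 1 + 1 + 1 + 1 + 0 = 9

9


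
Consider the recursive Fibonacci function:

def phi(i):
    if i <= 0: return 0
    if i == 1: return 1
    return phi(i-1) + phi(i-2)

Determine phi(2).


Computing phi(2) bottom-up:
phi(0) = 0
phi(1) = 1
phi(2) = phi(1) + phi(0) = 1 + 0 = 1

1


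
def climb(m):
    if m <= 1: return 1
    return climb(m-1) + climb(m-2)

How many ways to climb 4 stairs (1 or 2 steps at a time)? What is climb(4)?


Building up from base cases:
climb(0) = 1
climb(1) = 1
climb(2) = climb(1) + climb(0) = 1 + 1 = 2
climb(3) = climb(2) + climb(1) = 2 + 1 = 3
climb(4) = climb(3) + climb(2) = 3 + 2 = 5

5


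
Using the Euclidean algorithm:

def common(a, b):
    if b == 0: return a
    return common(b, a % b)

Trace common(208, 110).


common(208, 110) = common(110, 98)
common(110, 98) = common(98, 12)
common(98, 12) = common(12, 2)
common(12, 2) = common(2, 0)
common(2, 0) = 2  (base case)

2


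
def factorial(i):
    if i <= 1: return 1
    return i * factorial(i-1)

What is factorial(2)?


factorial(2)
= 2 * factorial(1)
= 2 * 1
= 2

2


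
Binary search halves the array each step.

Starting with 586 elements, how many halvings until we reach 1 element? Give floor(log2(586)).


586 / 2 = 293
293 / 2 = 146
146 / 2 = 73
73 / 2 = 36
36 / 2 = 18
18 / 2 = 9
9 / 2 = 4
4 / 2 = 2
2 / 2 = 1
Reached 1 after 9 halvings

9


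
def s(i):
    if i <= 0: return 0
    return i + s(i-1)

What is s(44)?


s(44)
= 44 + 43 + 42 + 41 + 40 + 39 + 38 + 37 + 36 + 35 + 34 + 33 + 32 + 31 + 30 + 29 + 28 + 27 + 26 + 25 + 24 + 23 + 22 + 21 + 20 + 19 + 18 + 17 + 16 + 15 + 14 + 13 + 12 + 11 + 10 + 9 + 8 + 7 + 6 + 5 + 4 + 3 + 2 + 1 + s(0)
= 44 + 43 + 42 + 41 + 40 + 39 + 38 + 37 + 36 + 35 + 34 + 33 + 32 + 31 + 30 + 29 + 28 + 27 + 26 + 25 + 24 + 23 + 22 + 21 + 20 + 19 + 18 + 17 + 16 + 15 + 14 + 13 + 12 + 11 + 10 + 9 + 8 + 7 + 6 + 5 + 4 + 3 + 2 + 1 + 0
= 990

990


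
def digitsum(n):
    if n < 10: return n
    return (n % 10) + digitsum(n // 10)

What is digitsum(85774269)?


digitsum(85774269) = 9 + digitsum(8577426)
digitsum(8577426) = 6 + digitsum(857742)
digitsum(857742) = 2 + digitsum(85774)
digitsum(85774) = 4 + digitsum(8577)
digitsum(8577) = 7 + digitsum(857)
digitsum(857) = 7 + digitsum(85)
digitsum(85) = 5 + digitsum(8)
digitsum(8) = 8  (base case)
Total: 9 + 6 + 2 + 4 + 7 + 7 + 5 + 8 = 48

48


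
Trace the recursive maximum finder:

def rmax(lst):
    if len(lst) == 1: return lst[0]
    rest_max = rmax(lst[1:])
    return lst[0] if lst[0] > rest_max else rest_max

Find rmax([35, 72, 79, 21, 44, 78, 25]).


rmax([35, 72, 79, 21, 44, 78, 25]): compare 35 with rmax([72, 79, 21, 44, 78, 25])
rmax([72, 79, 21, 44, 78, 25]): compare 72 with rmax([79, 21, 44, 78, 25])
rmax([79, 21, 44, 78, 25]): compare 79 with rmax([21, 44, 78, 25])
rmax([21, 44, 78, 25]): compare 21 with rmax([44, 78, 25])
rmax([44, 78, 25]): compare 44 with rmax([78, 25])
rmax([78, 25]): compare 78 with rmax([25])
rmax([25]) = 25  (base case)
Compare 78 with 25 -> 78
Compare 44 with 78 -> 78
Compare 21 with 78 -> 78
Compare 79 with 78 -> 79
Compare 72 with 79 -> 79
Compare 35 with 79 -> 79

79


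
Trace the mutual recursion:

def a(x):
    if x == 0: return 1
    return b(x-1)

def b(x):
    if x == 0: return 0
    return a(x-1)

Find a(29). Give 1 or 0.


a(29) = b(28)
b(28) = a(27)
a(27) = b(26)
b(26) = a(25)
a(25) = b(24)
b(24) = a(23)
a(23) = b(22)
b(22) = a(21)
a(21) = b(20)
b(20) = a(19)
a(19) = b(18)
b(18) = a(17)
a(17) = b(16)
b(16) = a(15)
a(15) = b(14)
b(14) = a(13)
a(13) = b(12)
b(12) = a(11)
a(11) = b(10)
b(10) = a(9)
a(9) = b(8)
b(8) = a(7)
a(7) = b(6)
b(6) = a(5)
a(5) = b(4)
b(4) = a(3)
a(3) = b(2)
b(2) = a(1)
a(1) = b(0)
b(0) = 0  (base case)
Result: 0

0


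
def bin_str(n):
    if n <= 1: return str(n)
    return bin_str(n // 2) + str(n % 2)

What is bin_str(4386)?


bin_str(4386) = bin_str(2193) + '0'
bin_str(2193) = bin_str(1096) + '1'
bin_str(1096) = bin_str(548) + '0'
bin_str(548) = bin_str(274) + '0'
bin_str(274) = bin_str(137) + '0'
bin_str(137) = bin_str(68) + '1'
bin_str(68) = bin_str(34) + '0'
bin_str(34) = bin_str(17) + '0'
bin_str(17) = bin_str(8) + '1'
bin_str(8) = bin_str(4) + '0'
bin_str(4) = bin_str(2) + '0'
bin_str(2) = bin_str(1) + '0'
bin_str(1) = '1'  (base case)
Concatenating: '1' + '0' + '0' + '0' + '1' + '0' + '0' + '1' + '0' + '0' + '0' + '1' + '0' = '1000100100010'

1000100100010


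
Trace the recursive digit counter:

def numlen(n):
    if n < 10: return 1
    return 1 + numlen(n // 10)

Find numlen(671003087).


numlen(671003087) = 1 + numlen(67100308)
numlen(67100308) = 1 + numlen(6710030)
numlen(6710030) = 1 + numlen(671003)
numlen(671003) = 1 + numlen(67100)
numlen(67100) = 1 + numlen(6710)
numlen(6710) = 1 + numlen(671)
numlen(671) = 1 + numlen(67)
numlen(67) = 1 + numlen(6)
numlen(6) = 1  (base case: 6 < 10)
Unwinding: 1 + 1 + 1 + 1 + 1 + 1 + 1 + 1 + 1 = 9

9


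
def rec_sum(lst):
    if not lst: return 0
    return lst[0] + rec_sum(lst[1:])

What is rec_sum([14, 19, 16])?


rec_sum([14, 19, 16]) = 14 + rec_sum([19, 16])
rec_sum([19, 16]) = 19 + rec_sum([16])
rec_sum([16]) = 16 + rec_sum([])
rec_sum([]) = 0  (base case)
Total: 14 + 19 + 16 + 0 = 49

49


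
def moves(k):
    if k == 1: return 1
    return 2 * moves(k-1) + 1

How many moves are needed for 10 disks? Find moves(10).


moves(10) = 2 * moves(9) + 1
moves(9) = 2 * moves(8) + 1
moves(8) = 2 * moves(7) + 1
moves(7) = 2 * moves(6) + 1
moves(6) = 2 * moves(5) + 1
moves(5) = 2 * moves(4) + 1
moves(4) = 2 * moves(3) + 1
moves(3) = 2 * moves(2) + 1
moves(2) = 2 * moves(1) + 1
moves(1) = 1  (base case)
moves(2) = 2 * 1 + 1 = 3
moves(3) = 2 * 3 + 1 = 7
moves(4) = 2 * 7 + 1 = 15
moves(5) = 2 * 15 + 1 = 31
moves(6) = 2 * 31 + 1 = 63
moves(7) = 2 * 63 + 1 = 127
moves(8) = 2 * 127 + 1 = 255
moves(9) = 2 * 255 + 1 = 511
moves(10) = 2 * 511 + 1 = 1023

1023


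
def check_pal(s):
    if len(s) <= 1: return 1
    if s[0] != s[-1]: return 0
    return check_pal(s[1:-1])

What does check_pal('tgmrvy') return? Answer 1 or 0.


check_pal('tgmrvy'): s[0]='t' != s[-1]='y' -> return 0
Result: 0 (not a palindrome)

0


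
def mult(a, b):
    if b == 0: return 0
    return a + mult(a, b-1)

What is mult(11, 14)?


mult(11, 14) = 11 + mult(11, 13)
mult(11, 13) = 11 + mult(11, 12)
mult(11, 12) = 11 + mult(11, 11)
mult(11, 11) = 11 + mult(11, 10)
mult(11, 10) = 11 + mult(11, 9)
mult(11, 9) = 11 + mult(11, 8)
mult(11, 8) = 11 + mult(11, 7)
mult(11, 7) = 11 + mult(11, 6)
mult(11, 6) = 11 + mult(11, 5)
mult(11, 5) = 11 + mult(11, 4)
mult(11, 4) = 11 + mult(11, 3)
mult(11, 3) = 11 + mult(11, 2)
mult(11, 2) = 11 + mult(11, 1)
mult(11, 1) = 11 + mult(11, 0)
mult(11, 0) = 0  (base case)
Total: 11 + 11 + 11 + 11 + 11 + 11 + 11 + 11 + 11 + 11 + 11 + 11 + 11 + 11 + 0 = 154

154


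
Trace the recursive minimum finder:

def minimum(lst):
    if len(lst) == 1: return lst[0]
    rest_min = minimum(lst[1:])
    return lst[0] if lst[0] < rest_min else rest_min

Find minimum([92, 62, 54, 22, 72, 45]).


minimum([92, 62, 54, 22, 72, 45]): compare 92 with minimum([62, 54, 22, 72, 45])
minimum([62, 54, 22, 72, 45]): compare 62 with minimum([54, 22, 72, 45])
minimum([54, 22, 72, 45]): compare 54 with minimum([22, 72, 45])
minimum([22, 72, 45]): compare 22 with minimum([72, 45])
minimum([72, 45]): compare 72 with minimum([45])
minimum([45]) = 45  (base case)
Compare 72 with 45 -> 45
Compare 22 with 45 -> 22
Compare 54 with 22 -> 22
Compare 62 with 22 -> 22
Compare 92 with 22 -> 22

22


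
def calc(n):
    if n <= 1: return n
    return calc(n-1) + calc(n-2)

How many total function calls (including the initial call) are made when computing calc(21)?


Let C(n) = total calls for calc(n)
C(0) = 1, C(1) = 1
C(2) = 1 + C(1) + C(0) = 1 + 1 + 1 = 3
C(3) = 1 + C(2) + C(1) = 1 + 3 + 1 = 5
C(4) = 1 + C(3) + C(2) = 1 + 5 + 3 = 9
C(5) = 1 + C(4) + C(3) = 1 + 9 + 5 = 15
C(6) = 1 + C(5) + C(4) = 1 + 15 + 9 = 25
C(7) = 1 + C(6) + C(5) = 1 + 25 + 15 = 41
C(8) = 1 + C(7) + C(6) = 1 + 41 + 25 = 67
C(9) = 1 + C(8) + C(7) = 1 + 67 + 41 = 109
C(10) = 1 + C(9) + C(8) = 1 + 109 + 67 = 177
C(11) = 1 + C(10) + C(9) = 1 + 177 + 109 = 287
C(12) = 1 + C(11) + C(10) = 1 + 287 + 177 = 465
C(13) = 1 + C(12) + C(11) = 1 + 465 + 287 = 753
C(14) = 1 + C(13) + C(12) = 1 + 753 + 465 = 1219
C(15) = 1 + C(14) + C(13) = 1 + 1219 + 753 = 1973
C(16) = 1 + C(15) + C(14) = 1 + 1973 + 1219 = 3193
C(17) = 1 + C(16) + C(15) = 1 + 3193 + 1973 = 5167
C(18) = 1 + C(17) + C(16) = 1 + 5167 + 3193 = 8361
C(19) = 1 + C(18) + C(17) = 1 + 8361 + 5167 = 13529
C(20) = 1 + C(19) + C(18) = 1 + 13529 + 8361 = 21891
C(21) = 1 + C(20) + C(19) = 1 + 21891 + 13529 = 35421

35421


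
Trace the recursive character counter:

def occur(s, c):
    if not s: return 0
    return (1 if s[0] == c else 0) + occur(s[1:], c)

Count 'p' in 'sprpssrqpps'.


s[0]='s' != 'p' -> 0
s[0]='p' == 'p' -> 1
s[0]='r' != 'p' -> 0
s[0]='p' == 'p' -> 1
s[0]='s' != 'p' -> 0
s[0]='s' != 'p' -> 0
s[0]='r' != 'p' -> 0
s[0]='q' != 'p' -> 0
s[0]='p' == 'p' -> 1
s[0]='p' == 'p' -> 1
s[0]='s' != 'p' -> 0
Sum: 0 + 1 + 0 + 1 + 0 + 0 + 0 + 0 + 1 + 1 + 0 = 4

4


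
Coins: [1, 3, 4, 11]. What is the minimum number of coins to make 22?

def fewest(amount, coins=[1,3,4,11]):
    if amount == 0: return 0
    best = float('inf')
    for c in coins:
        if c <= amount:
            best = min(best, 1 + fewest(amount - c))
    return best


Building up with DP:
fewest(0) = 0
fewest(1) = min(1+fewest(0)=1+0=1) = 1
fewest(2) = min(1+fewest(1)=1+1=2) = 2
fewest(3) = min(1+fewest(2)=1+2=3, 1+fewest(0)=1+0=1) = 1
fewest(4) = min(1+fewest(3)=1+1=2, 1+fewest(1)=1+1=2, 1+fewest(0)=1+0=1) = 1
fewest(5) = min(1+fewest(4)=1+1=2, 1+fewest(2)=1+2=3, 1+fewest(1)=1+1=2) = 2
fewest(6) = min(1+fewest(5)=1+2=3, 1+fewest(3)=1+1=2, 1+fewest(2)=1+2=3) = 2
fewest(7) = min(1+fewest(6)=1+2=3, 1+fewest(4)=1+1=2, 1+fewest(3)=1+1=2) = 2
fewest(8) = min(1+fewest(7)=1+2=3, 1+fewest(5)=1+2=3, 1+fewest(4)=1+1=2) = 2
fewest(9) = min(1+fewest(8)=1+2=3, 1+fewest(6)=1+2=3, 1+fewest(5)=1+2=3) = 3
fewest(10) = min(1+fewest(9)=1+3=4, 1+fewest(7)=1+2=3, 1+fewest(6)=1+2=3) = 3
fewest(11) = min(1+fewest(10)=1+3=4, 1+fewest(8)=1+2=3, 1+fewest(7)=1+2=3, 1+fewest(0)=1+0=1) = 1
fewest(12) = min(1+fewest(11)=1+1=2, 1+fewest(9)=1+3=4, 1+fewest(8)=1+2=3, 1+fewest(1)=1+1=2) = 2
fewest(13) = min(1+fewest(12)=1+2=3, 1+fewest(10)=1+3=4, 1+fewest(9)=1+3=4, 1+fewest(2)=1+2=3) = 3
fewest(14) = min(1+fewest(13)=1+3=4, 1+fewest(11)=1+1=2, 1+fewest(10)=1+3=4, 1+fewest(3)=1+1=2) = 2
fewest(15) = min(1+fewest(14)=1+2=3, 1+fewest(12)=1+2=3, 1+fewest(11)=1+1=2, 1+fewest(4)=1+1=2) = 2
fewest(16) = min(1+fewest(15)=1+2=3, 1+fewest(13)=1+3=4, 1+fewest(12)=1+2=3, 1+fewest(5)=1+2=3) = 3
fewest(17) = min(1+fewest(16)=1+3=4, 1+fewest(14)=1+2=3, 1+fewest(13)=1+3=4, 1+fewest(6)=1+2=3) = 3
fewest(18) = min(1+fewest(17)=1+3=4, 1+fewest(15)=1+2=3, 1+fewest(14)=1+2=3, 1+fewest(7)=1+2=3) = 3
fewest(19) = min(1+fewest(18)=1+3=4, 1+fewest(16)=1+3=4, 1+fewest(15)=1+2=3, 1+fewest(8)=1+2=3) = 3
fewest(20) = min(1+fewest(19)=1+3=4, 1+fewest(17)=1+3=4, 1+fewest(16)=1+3=4, 1+fewest(9)=1+3=4) = 4
fewest(21) = min(1+fewest(20)=1+4=5, 1+fewest(18)=1+3=4, 1+fewest(17)=1+3=4, 1+fewest(10)=1+3=4) = 4
fewest(22) = min(1+fewest(21)=1+4=5, 1+fewest(19)=1+3=4, 1+fewest(18)=1+3=4, 1+fewest(11)=1+1=2) = 2

2


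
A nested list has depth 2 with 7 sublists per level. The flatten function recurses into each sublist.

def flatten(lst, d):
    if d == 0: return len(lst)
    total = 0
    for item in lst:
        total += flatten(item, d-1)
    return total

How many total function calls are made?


At depth 0 (root): 1 call
At depth 1: each of 1 parents calls flatten on 7 children = 7 calls
At depth 2: each of 7 parents calls flatten on 7 children = 49 calls
Total: 1 + 7 + 49 = 57

57


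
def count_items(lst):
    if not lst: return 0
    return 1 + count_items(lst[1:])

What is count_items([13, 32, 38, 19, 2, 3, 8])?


count_items([13, 32, 38, 19, 2, 3, 8]) = 1 + count_items([32, 38, 19, 2, 3, 8])
count_items([32, 38, 19, 2, 3, 8]) = 1 + count_items([38, 19, 2, 3, 8])
count_items([38, 19, 2, 3, 8]) = 1 + count_items([19, 2, 3, 8])
count_items([19, 2, 3, 8]) = 1 + count_items([2, 3, 8])
count_items([2, 3, 8]) = 1 + count_items([3, 8])
count_items([3, 8]) = 1 + count_items([8])
count_items([8]) = 1 + count_items([])
count_items([]) = 0  (base case)
Unwinding: 1 + 1 + 1 + 1 + 1 + 1 + 1 + 0 = 7

7


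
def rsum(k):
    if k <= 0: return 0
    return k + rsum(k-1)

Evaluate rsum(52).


rsum(52)
= 52 + 51 + 50 + 49 + 48 + 47 + 46 + 45 + 44 + 43 + 42 + 41 + 40 + 39 + 38 + 37 + 36 + 35 + 34 + 33 + 32 + 31 + 30 + 29 + 28 + 27 + 26 + 25 + 24 + 23 + 22 + 21 + 20 + 19 + 18 + 17 + 16 + 15 + 14 + 13 + 12 + 11 + 10 + 9 + 8 + 7 + 6 + 5 + 4 + 3 + 2 + 1 + rsum(0)
= 52 + 51 + 50 + 49 + 48 + 47 + 46 + 45 + 44 + 43 + 42 + 41 + 40 + 39 + 38 + 37 + 36 + 35 + 34 + 33 + 32 + 31 + 30 + 29 + 28 + 27 + 26 + 25 + 24 + 23 + 22 + 21 + 20 + 19 + 18 + 17 + 16 + 15 + 14 + 13 + 12 + 11 + 10 + 9 + 8 + 7 + 6 + 5 + 4 + 3 + 2 + 1 + 0
= 1378

1378


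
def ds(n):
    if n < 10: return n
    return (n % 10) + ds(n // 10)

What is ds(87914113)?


ds(87914113) = 3 + ds(8791411)
ds(8791411) = 1 + ds(879141)
ds(879141) = 1 + ds(87914)
ds(87914) = 4 + ds(8791)
ds(8791) = 1 + ds(879)
ds(879) = 9 + ds(87)
ds(87) = 7 + ds(8)
ds(8) = 8  (base case)
Total: 3 + 1 + 1 + 4 + 1 + 9 + 7 + 8 = 34

34


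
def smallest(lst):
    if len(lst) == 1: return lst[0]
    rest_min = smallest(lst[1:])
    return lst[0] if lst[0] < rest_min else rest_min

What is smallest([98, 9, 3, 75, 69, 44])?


smallest([98, 9, 3, 75, 69, 44]): compare 98 with smallest([9, 3, 75, 69, 44])
smallest([9, 3, 75, 69, 44]): compare 9 with smallest([3, 75, 69, 44])
smallest([3, 75, 69, 44]): compare 3 with smallest([75, 69, 44])
smallest([75, 69, 44]): compare 75 with smallest([69, 44])
smallest([69, 44]): compare 69 with smallest([44])
smallest([44]) = 44  (base case)
Compare 69 with 44 -> 44
Compare 75 with 44 -> 44
Compare 3 with 44 -> 3
Compare 9 with 3 -> 3
Compare 98 with 3 -> 3

3


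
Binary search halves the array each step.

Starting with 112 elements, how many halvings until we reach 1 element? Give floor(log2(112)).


112 / 2 = 56
56 / 2 = 28
28 / 2 = 14
14 / 2 = 7
7 / 2 = 3
3 / 2 = 1
Reached 1 after 6 halvings

6


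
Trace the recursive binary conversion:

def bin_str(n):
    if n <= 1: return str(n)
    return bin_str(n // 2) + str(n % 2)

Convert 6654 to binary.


bin_str(6654) = bin_str(3327) + '0'
bin_str(3327) = bin_str(1663) + '1'
bin_str(1663) = bin_str(831) + '1'
bin_str(831) = bin_str(415) + '1'
bin_str(415) = bin_str(207) + '1'
bin_str(207) = bin_str(103) + '1'
bin_str(103) = bin_str(51) + '1'
bin_str(51) = bin_str(25) + '1'
bin_str(25) = bin_str(12) + '1'
bin_str(12) = bin_str(6) + '0'
bin_str(6) = bin_str(3) + '0'
bin_str(3) = bin_str(1) + '1'
bin_str(1) = '1'  (base case)
Concatenating: '1' + '1' + '0' + '0' + '1' + '1' + '1' + '1' + '1' + '1' + '1' + '1' + '0' = '1100111111110'

1100111111110


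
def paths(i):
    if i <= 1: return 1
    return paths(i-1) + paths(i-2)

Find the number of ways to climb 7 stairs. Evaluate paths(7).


Building up from base cases:
paths(0) = 1
paths(1) = 1
paths(2) = paths(1) + paths(0) = 1 + 1 = 2
paths(3) = paths(2) + paths(1) = 2 + 1 = 3
paths(4) = paths(3) + paths(2) = 3 + 2 = 5
paths(5) = paths(4) + paths(3) = 5 + 3 = 8
paths(6) = paths(5) + paths(4) = 8 + 5 = 13
paths(7) = paths(6) + paths(5) = 13 + 8 = 21

21


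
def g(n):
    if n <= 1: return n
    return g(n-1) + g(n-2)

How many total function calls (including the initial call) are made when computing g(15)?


Let C(n) = total calls for g(n)
C(0) = 1, C(1) = 1
C(2) = 1 + C(1) + C(0) = 1 + 1 + 1 = 3
C(3) = 1 + C(2) + C(1) = 1 + 3 + 1 = 5
C(4) = 1 + C(3) + C(2) = 1 + 5 + 3 = 9
C(5) = 1 + C(4) + C(3) = 1 + 9 + 5 = 15
C(6) = 1 + C(5) + C(4) = 1 + 15 + 9 = 25
C(7) = 1 + C(6) + C(5) = 1 + 25 + 15 = 41
C(8) = 1 + C(7) + C(6) = 1 + 41 + 25 = 67
C(9) = 1 + C(8) + C(7) = 1 + 67 + 41 = 109
C(10) = 1 + C(9) + C(8) = 1 + 109 + 67 = 177
C(11) = 1 + C(10) + C(9) = 1 + 177 + 109 = 287
C(12) = 1 + C(11) + C(10) = 1 + 287 + 177 = 465
C(13) = 1 + C(12) + C(11) = 1 + 465 + 287 = 753
C(14) = 1 + C(13) + C(12) = 1 + 753 + 465 = 1219
C(15) = 1 + C(14) + C(13) = 1 + 1219 + 753 = 1973

1973


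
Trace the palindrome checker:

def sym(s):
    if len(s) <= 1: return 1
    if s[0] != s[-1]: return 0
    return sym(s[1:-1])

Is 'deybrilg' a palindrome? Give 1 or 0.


sym('deybrilg'): s[0]='d' != s[-1]='g' -> return 0
Result: 0 (not a palindrome)

0


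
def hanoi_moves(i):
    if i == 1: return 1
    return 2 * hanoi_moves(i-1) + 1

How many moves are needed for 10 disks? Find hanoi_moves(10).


hanoi_moves(10) = 2 * hanoi_moves(9) + 1
hanoi_moves(9) = 2 * hanoi_moves(8) + 1
hanoi_moves(8) = 2 * hanoi_moves(7) + 1
hanoi_moves(7) = 2 * hanoi_moves(6) + 1
hanoi_moves(6) = 2 * hanoi_moves(5) + 1
hanoi_moves(5) = 2 * hanoi_moves(4) + 1
hanoi_moves(4) = 2 * hanoi_moves(3) + 1
hanoi_moves(3) = 2 * hanoi_moves(2) + 1
hanoi_moves(2) = 2 * hanoi_moves(1) + 1
hanoi_moves(1) = 1  (base case)
hanoi_moves(2) = 2 * 1 + 1 = 3
hanoi_moves(3) = 2 * 3 + 1 = 7
hanoi_moves(4) = 2 * 7 + 1 = 15
hanoi_moves(5) = 2 * 15 + 1 = 31
hanoi_moves(6) = 2 * 31 + 1 = 63
hanoi_moves(7) = 2 * 63 + 1 = 127
hanoi_moves(8) = 2 * 127 + 1 = 255
hanoi_moves(9) = 2 * 255 + 1 = 511
hanoi_moves(10) = 2 * 511 + 1 = 1023

1023


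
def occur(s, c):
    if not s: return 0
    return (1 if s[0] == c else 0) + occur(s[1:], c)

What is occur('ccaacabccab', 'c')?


s[0]='c' == 'c' -> 1
s[0]='c' == 'c' -> 1
s[0]='a' != 'c' -> 0
s[0]='a' != 'c' -> 0
s[0]='c' == 'c' -> 1
s[0]='a' != 'c' -> 0
s[0]='b' != 'c' -> 0
s[0]='c' == 'c' -> 1
s[0]='c' == 'c' -> 1
s[0]='a' != 'c' -> 0
s[0]='b' != 'c' -> 0
Sum: 1 + 1 + 0 + 0 + 1 + 0 + 0 + 1 + 1 + 0 + 0 = 5

5


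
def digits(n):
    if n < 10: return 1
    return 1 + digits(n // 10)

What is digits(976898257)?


digits(976898257) = 1 + digits(97689825)
digits(97689825) = 1 + digits(9768982)
digits(9768982) = 1 + digits(976898)
digits(976898) = 1 + digits(97689)
digits(97689) = 1 + digits(9768)
digits(9768) = 1 + digits(976)
digits(976) = 1 + digits(97)
digits(97) = 1 + digits(9)
digits(9) = 1  (base case: 9 < 10)
Unwinding: 1 + 1 + 1 + 1 + 1 + 1 + 1 + 1 + 1 = 9

9


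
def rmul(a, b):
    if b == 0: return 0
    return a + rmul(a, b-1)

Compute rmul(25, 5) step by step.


rmul(25, 5) = 25 + rmul(25, 4)
rmul(25, 4) = 25 + rmul(25, 3)
rmul(25, 3) = 25 + rmul(25, 2)
rmul(25, 2) = 25 + rmul(25, 1)
rmul(25, 1) = 25 + rmul(25, 0)
rmul(25, 0) = 0  (base case)
Total: 25 + 25 + 25 + 25 + 25 + 0 = 125

125


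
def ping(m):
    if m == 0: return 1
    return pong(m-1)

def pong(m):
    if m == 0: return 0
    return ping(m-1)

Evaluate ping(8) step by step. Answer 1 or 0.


ping(8) = pong(7)
pong(7) = ping(6)
ping(6) = pong(5)
pong(5) = ping(4)
ping(4) = pong(3)
pong(3) = ping(2)
ping(2) = pong(1)
pong(1) = ping(0)
ping(0) = 1  (base case)
Result: 1

1


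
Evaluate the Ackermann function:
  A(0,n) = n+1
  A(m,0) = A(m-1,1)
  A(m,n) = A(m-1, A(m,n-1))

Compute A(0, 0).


A(0, 0) = 1
Result: A(0, 0) = 1

1


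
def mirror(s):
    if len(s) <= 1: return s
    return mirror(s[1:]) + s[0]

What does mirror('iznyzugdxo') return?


mirror('iznyzugdxo') = mirror('znyzugdxo') + 'i'
mirror('znyzugdxo') = mirror('nyzugdxo') + 'z'
mirror('nyzugdxo') = mirror('yzugdxo') + 'n'
mirror('yzugdxo') = mirror('zugdxo') + 'y'
mirror('zugdxo') = mirror('ugdxo') + 'z'
mirror('ugdxo') = mirror('gdxo') + 'u'
mirror('gdxo') = mirror('dxo') + 'g'
mirror('dxo') = mirror('xo') + 'd'
mirror('xo') = mirror('o') + 'x'
mirror('o') = 'o'  (base case)
Concatenating: 'o' + 'x' + 'd' + 'g' + 'u' + 'z' + 'y' + 'n' + 'z' + 'i' = 'oxdguzynzi'

oxdguzynzi


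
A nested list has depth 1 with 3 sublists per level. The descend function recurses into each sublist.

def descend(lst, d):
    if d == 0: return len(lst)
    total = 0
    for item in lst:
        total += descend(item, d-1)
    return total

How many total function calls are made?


At depth 0 (root): 1 call
At depth 1: each of 1 parents calls descend on 3 children = 3 calls
Total: 1 + 3 = 4

4


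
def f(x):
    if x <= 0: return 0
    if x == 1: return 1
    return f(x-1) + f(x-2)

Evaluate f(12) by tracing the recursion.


Computing f(12) bottom-up:
f(0) = 0
f(1) = 1
f(2) = f(1) + f(0) = 1 + 0 = 1
f(3) = f(2) + f(1) = 1 + 1 = 2
f(4) = f(3) + f(2) = 2 + 1 = 3
f(5) = f(4) + f(3) = 3 + 2 = 5
f(6) = f(5) + f(4) = 5 + 3 = 8
f(7) = f(6) + f(5) = 8 + 5 = 13
f(8) = f(7) + f(6) = 13 + 8 = 21
f(9) = f(8) + f(7) = 21 + 13 = 34
f(10) = f(9) + f(8) = 34 + 21 = 55
f(11) = f(10) + f(9) = 55 + 34 = 89
f(12) = f(11) + f(10) = 89 + 55 = 144

144


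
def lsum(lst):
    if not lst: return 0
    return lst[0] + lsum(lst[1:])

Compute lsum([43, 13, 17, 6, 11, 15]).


lsum([43, 13, 17, 6, 11, 15]) = 43 + lsum([13, 17, 6, 11, 15])
lsum([13, 17, 6, 11, 15]) = 13 + lsum([17, 6, 11, 15])
lsum([17, 6, 11, 15]) = 17 + lsum([6, 11, 15])
lsum([6, 11, 15]) = 6 + lsum([11, 15])
lsum([11, 15]) = 11 + lsum([15])
lsum([15]) = 15 + lsum([])
lsum([]) = 0  (base case)
Total: 43 + 13 + 17 + 6 + 11 + 15 + 0 = 105

105


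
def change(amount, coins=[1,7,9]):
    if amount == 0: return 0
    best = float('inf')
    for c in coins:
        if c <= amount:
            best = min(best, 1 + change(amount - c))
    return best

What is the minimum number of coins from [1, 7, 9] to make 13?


Building up with DP:
change(0) = 0
change(1) = min(1+change(0)=1+0=1) = 1
change(2) = min(1+change(1)=1+1=2) = 2
change(3) = min(1+change(2)=1+2=3) = 3
change(4) = min(1+change(3)=1+3=4) = 4
change(5) = min(1+change(4)=1+4=5) = 5
change(6) = min(1+change(5)=1+5=6) = 6
change(7) = min(1+change(6)=1+6=7, 1+change(0)=1+0=1) = 1
change(8) = min(1+change(7)=1+1=2, 1+change(1)=1+1=2) = 2
change(9) = min(1+change(8)=1+2=3, 1+change(2)=1+2=3, 1+change(0)=1+0=1) = 1
change(10) = min(1+change(9)=1+1=2, 1+change(3)=1+3=4, 1+change(1)=1+1=2) = 2
change(11) = min(1+change(10)=1+2=3, 1+change(4)=1+4=5, 1+change(2)=1+2=3) = 3
change(12) = min(1+change(11)=1+3=4, 1+change(5)=1+5=6, 1+change(3)=1+3=4) = 4
change(13) = min(1+change(12)=1+4=5, 1+change(6)=1+6=7, 1+change(4)=1+4=5) = 5

5


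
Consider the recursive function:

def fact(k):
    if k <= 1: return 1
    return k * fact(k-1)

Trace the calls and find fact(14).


fact(14)
= 14 * fact(13)
= 14 * 13 * fact(12)
= 14 * 13 * 12 * fact(11)
= 14 * 13 * 12 * 11 * fact(10)
= 14 * 13 * 12 * 11 * 10 * fact(9)
= 14 * 13 * 12 * 11 * 10 * 9 * fact(8)
= 14 * 13 * 12 * 11 * 10 * 9 * 8 * fact(7)
= 14 * 13 * 12 * 11 * 10 * 9 * 8 * 7 * fact(6)
= 14 * 13 * 12 * 11 * 10 * 9 * 8 * 7 * 6 * fact(5)
= 14 * 13 * 12 * 11 * 10 * 9 * 8 * 7 * 6 * 5 * fact(4)
= 14 * 13 * 12 * 11 * 10 * 9 * 8 * 7 * 6 * 5 * 4 * fact(3)
= 14 * 13 * 12 * 11 * 10 * 9 * 8 * 7 * 6 * 5 * 4 * 3 * fact(2)
= 14 * 13 * 12 * 11 * 10 * 9 * 8 * 7 * 6 * 5 * 4 * 3 * 2 * fact(1)
= 14 * 13 * 12 * 11 * 10 * 9 * 8 * 7 * 6 * 5 * 4 * 3 * 2 * 1
= 87178291200

87178291200


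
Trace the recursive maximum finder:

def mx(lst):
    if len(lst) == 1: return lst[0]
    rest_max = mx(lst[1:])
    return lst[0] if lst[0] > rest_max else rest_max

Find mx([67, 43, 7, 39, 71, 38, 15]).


mx([67, 43, 7, 39, 71, 38, 15]): compare 67 with mx([43, 7, 39, 71, 38, 15])
mx([43, 7, 39, 71, 38, 15]): compare 43 with mx([7, 39, 71, 38, 15])
mx([7, 39, 71, 38, 15]): compare 7 with mx([39, 71, 38, 15])
mx([39, 71, 38, 15]): compare 39 with mx([71, 38, 15])
mx([71, 38, 15]): compare 71 with mx([38, 15])
mx([38, 15]): compare 38 with mx([15])
mx([15]) = 15  (base case)
Compare 38 with 15 -> 38
Compare 71 with 38 -> 71
Compare 39 with 71 -> 71
Compare 7 with 71 -> 71
Compare 43 with 71 -> 71
Compare 67 with 71 -> 71

71


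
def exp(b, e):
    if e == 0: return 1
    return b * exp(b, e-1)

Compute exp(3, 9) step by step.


exp(3, 9)
= 3 * exp(3, 8)
= 3 * 3 * exp(3, 7)
= 3 * 3 * 3 * exp(3, 6)
= 3 * 3 * 3 * 3 * exp(3, 5)
= 3 * 3 * 3 * 3 * 3 * exp(3, 4)
= 3 * 3 * 3 * 3 * 3 * 3 * exp(3, 3)
= 3 * 3 * 3 * 3 * 3 * 3 * 3 * exp(3, 2)
= 3 * 3 * 3 * 3 * 3 * 3 * 3 * 3 * exp(3, 1)
= 3 * 3 * 3 * 3 * 3 * 3 * 3 * 3 * 3 * exp(3, 0)
= 3 * 3 * 3 * 3 * 3 * 3 * 3 * 3 * 3 * 1
= 19683

19683


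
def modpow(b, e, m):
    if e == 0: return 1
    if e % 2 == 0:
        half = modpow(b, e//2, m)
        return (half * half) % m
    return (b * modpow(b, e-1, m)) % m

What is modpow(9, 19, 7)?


modpow(9, 19, 7): e is odd, compute modpow(9, 18, 7)
  modpow(9, 18, 7): e is even, compute modpow(9, 9, 7)
    modpow(9, 9, 7): e is odd, compute modpow(9, 8, 7)
      modpow(9, 8, 7): e is even, compute modpow(9, 4, 7)
        modpow(9, 4, 7): e is even, compute modpow(9, 2, 7)
          modpow(9, 2, 7): e is even, compute modpow(9, 1, 7)
          modpow(9, 1, 7): e is odd, compute modpow(9, 0, 7)
          modpow(9, 0, 7) = 1
          (9 * 1) % 7 = 2
          half=2, (2*2) % 7 = 4
        half=4, (4*4) % 7 = 2
      half=2, (2*2) % 7 = 4
    (9 * 4) % 7 = 1
  half=1, (1*1) % 7 = 1
(9 * 1) % 7 = 2

2


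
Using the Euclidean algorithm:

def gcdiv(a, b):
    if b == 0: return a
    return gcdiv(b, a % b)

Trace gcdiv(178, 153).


gcdiv(178, 153) = gcdiv(153, 25)
gcdiv(153, 25) = gcdiv(25, 3)
gcdiv(25, 3) = gcdiv(3, 1)
gcdiv(3, 1) = gcdiv(1, 0)
gcdiv(1, 0) = 1  (base case)

1


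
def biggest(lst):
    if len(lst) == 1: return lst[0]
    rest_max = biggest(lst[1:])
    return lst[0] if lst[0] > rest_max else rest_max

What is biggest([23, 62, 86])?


biggest([23, 62, 86]): compare 23 with biggest([62, 86])
biggest([62, 86]): compare 62 with biggest([86])
biggest([86]) = 86  (base case)
Compare 62 with 86 -> 86
Compare 23 with 86 -> 86

86


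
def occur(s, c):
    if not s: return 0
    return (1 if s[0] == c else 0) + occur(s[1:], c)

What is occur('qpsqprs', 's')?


s[0]='q' != 's' -> 0
s[0]='p' != 's' -> 0
s[0]='s' == 's' -> 1
s[0]='q' != 's' -> 0
s[0]='p' != 's' -> 0
s[0]='r' != 's' -> 0
s[0]='s' == 's' -> 1
Sum: 0 + 0 + 1 + 0 + 0 + 0 + 1 = 2

2


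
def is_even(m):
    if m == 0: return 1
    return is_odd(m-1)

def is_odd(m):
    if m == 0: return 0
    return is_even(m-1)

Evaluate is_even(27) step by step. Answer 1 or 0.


is_even(27) = is_odd(26)
is_odd(26) = is_even(25)
is_even(25) = is_odd(24)
is_odd(24) = is_even(23)
is_even(23) = is_odd(22)
is_odd(22) = is_even(21)
is_even(21) = is_odd(20)
is_odd(20) = is_even(19)
is_even(19) = is_odd(18)
is_odd(18) = is_even(17)
is_even(17) = is_odd(16)
is_odd(16) = is_even(15)
is_even(15) = is_odd(14)
is_odd(14) = is_even(13)
is_even(13) = is_odd(12)
is_odd(12) = is_even(11)
is_even(11) = is_odd(10)
is_odd(10) = is_even(9)
is_even(9) = is_odd(8)
is_odd(8) = is_even(7)
is_even(7) = is_odd(6)
is_odd(6) = is_even(5)
is_even(5) = is_odd(4)
is_odd(4) = is_even(3)
is_even(3) = is_odd(2)
is_odd(2) = is_even(1)
is_even(1) = is_odd(0)
is_odd(0) = 0  (base case)
Result: 0

0


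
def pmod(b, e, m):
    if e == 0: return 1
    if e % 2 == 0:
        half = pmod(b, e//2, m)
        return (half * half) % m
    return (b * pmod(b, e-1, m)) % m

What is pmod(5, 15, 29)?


pmod(5, 15, 29): e is odd, compute pmod(5, 14, 29)
  pmod(5, 14, 29): e is even, compute pmod(5, 7, 29)
    pmod(5, 7, 29): e is odd, compute pmod(5, 6, 29)
      pmod(5, 6, 29): e is even, compute pmod(5, 3, 29)
        pmod(5, 3, 29): e is odd, compute pmod(5, 2, 29)
          pmod(5, 2, 29): e is even, compute pmod(5, 1, 29)
          pmod(5, 1, 29): e is odd, compute pmod(5, 0, 29)
          pmod(5, 0, 29) = 1
          (5 * 1) % 29 = 5
          half=5, (5*5) % 29 = 25
        (5 * 25) % 29 = 9
      half=9, (9*9) % 29 = 23
    (5 * 23) % 29 = 28
  half=28, (28*28) % 29 = 1
(5 * 1) % 29 = 5

5


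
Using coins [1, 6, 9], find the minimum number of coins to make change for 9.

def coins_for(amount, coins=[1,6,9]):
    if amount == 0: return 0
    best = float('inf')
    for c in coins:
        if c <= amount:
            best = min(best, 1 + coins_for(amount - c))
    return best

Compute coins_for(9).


Building up with DP:
coins_for(0) = 0
coins_for(1) = min(1+coins_for(0)=1+0=1) = 1
coins_for(2) = min(1+coins_for(1)=1+1=2) = 2
coins_for(3) = min(1+coins_for(2)=1+2=3) = 3
coins_for(4) = min(1+coins_for(3)=1+3=4) = 4
coins_for(5) = min(1+coins_for(4)=1+4=5) = 5
coins_for(6) = min(1+coins_for(5)=1+5=6, 1+coins_for(0)=1+0=1) = 1
coins_for(7) = min(1+coins_for(6)=1+1=2, 1+coins_for(1)=1+1=2) = 2
coins_for(8) = min(1+coins_for(7)=1+2=3, 1+coins_for(2)=1+2=3) = 3
coins_for(9) = min(1+coins_for(8)=1+3=4, 1+coins_for(3)=1+3=4, 1+coins_for(0)=1+0=1) = 1

1


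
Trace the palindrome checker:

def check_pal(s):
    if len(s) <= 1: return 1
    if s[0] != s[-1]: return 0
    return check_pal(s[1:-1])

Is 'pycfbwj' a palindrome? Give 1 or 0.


check_pal('pycfbwj'): s[0]='p' != s[-1]='j' -> return 0
Result: 0 (not a palindrome)

0


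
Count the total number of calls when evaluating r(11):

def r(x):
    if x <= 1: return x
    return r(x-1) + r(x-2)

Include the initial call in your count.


Let C(n) = total calls for r(n)
C(0) = 1, C(1) = 1
C(2) = 1 + C(1) + C(0) = 1 + 1 + 1 = 3
C(3) = 1 + C(2) + C(1) = 1 + 3 + 1 = 5
C(4) = 1 + C(3) + C(2) = 1 + 5 + 3 = 9
C(5) = 1 + C(4) + C(3) = 1 + 9 + 5 = 15
C(6) = 1 + C(5) + C(4) = 1 + 15 + 9 = 25
C(7) = 1 + C(6) + C(5) = 1 + 25 + 15 = 41
C(8) = 1 + C(7) + C(6) = 1 + 41 + 25 = 67
C(9) = 1 + C(8) + C(7) = 1 + 67 + 41 = 109
C(10) = 1 + C(9) + C(8) = 1 + 109 + 67 = 177
C(11) = 1 + C(10) + C(9) = 1 + 177 + 109 = 287

287


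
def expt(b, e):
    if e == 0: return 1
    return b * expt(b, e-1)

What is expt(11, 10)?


expt(11, 10)
= 11 * expt(11, 9)
= 11 * 11 * expt(11, 8)
= 11 * 11 * 11 * expt(11, 7)
= 11 * 11 * 11 * 11 * expt(11, 6)
= 11 * 11 * 11 * 11 * 11 * expt(11, 5)
= 11 * 11 * 11 * 11 * 11 * 11 * expt(11, 4)
= 11 * 11 * 11 * 11 * 11 * 11 * 11 * expt(11, 3)
= 11 * 11 * 11 * 11 * 11 * 11 * 11 * 11 * expt(11, 2)
= 11 * 11 * 11 * 11 * 11 * 11 * 11 * 11 * 11 * expt(11, 1)
= 11 * 11 * 11 * 11 * 11 * 11 * 11 * 11 * 11 * 11 * expt(11, 0)
= 11 * 11 * 11 * 11 * 11 * 11 * 11 * 11 * 11 * 11 * 1
= 25937424601

25937424601


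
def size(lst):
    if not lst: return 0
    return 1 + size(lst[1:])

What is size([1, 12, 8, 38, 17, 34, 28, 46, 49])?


size([1, 12, 8, 38, 17, 34, 28, 46, 49]) = 1 + size([12, 8, 38, 17, 34, 28, 46, 49])
size([12, 8, 38, 17, 34, 28, 46, 49]) = 1 + size([8, 38, 17, 34, 28, 46, 49])
size([8, 38, 17, 34, 28, 46, 49]) = 1 + size([38, 17, 34, 28, 46, 49])
size([38, 17, 34, 28, 46, 49]) = 1 + size([17, 34, 28, 46, 49])
size([17, 34, 28, 46, 49]) = 1 + size([34, 28, 46, 49])
size([34, 28, 46, 49]) = 1 + size([28, 46, 49])
size([28, 46, 49]) = 1 + size([46, 49])
size([46, 49]) = 1 + size([49])
size([49]) = 1 + size([])
size([]) = 0  (base case)
Unwinding: 1 + 1 + 1 + 1 + 1 + 1 + 1 + 1 + 1 + 0 = 9

9


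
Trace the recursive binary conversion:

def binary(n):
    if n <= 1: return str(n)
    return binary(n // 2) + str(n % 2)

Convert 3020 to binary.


binary(3020) = binary(1510) + '0'
binary(1510) = binary(755) + '0'
binary(755) = binary(377) + '1'
binary(377) = binary(188) + '1'
binary(188) = binary(94) + '0'
binary(94) = binary(47) + '0'
binary(47) = binary(23) + '1'
binary(23) = binary(11) + '1'
binary(11) = binary(5) + '1'
binary(5) = binary(2) + '1'
binary(2) = binary(1) + '0'
binary(1) = '1'  (base case)
Concatenating: '1' + '0' + '1' + '1' + '1' + '1' + '0' + '0' + '1' + '1' + '0' + '0' = '101111001100'

101111001100
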